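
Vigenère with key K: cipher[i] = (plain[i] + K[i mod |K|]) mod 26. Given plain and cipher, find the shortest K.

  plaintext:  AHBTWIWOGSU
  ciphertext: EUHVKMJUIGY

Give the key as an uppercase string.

ENGCO

  i= 0: E-A =  4 → E
  i= 1: U-H = 13 → N
  i= 2: H-B =  6 → G
  i= 3: V-T =  2 → C
  i= 4: K-W = 14 → O
  i= 5: M-I =  4 → E
  i= 6: J-W = 13 → N
  i= 7: U-O =  6 → G
  i= 8: I-G =  2 → C
  i= 9: G-S = 14 → O
  i=10: Y-U =  4 → E
  shifts repeat with period 5: ENGCO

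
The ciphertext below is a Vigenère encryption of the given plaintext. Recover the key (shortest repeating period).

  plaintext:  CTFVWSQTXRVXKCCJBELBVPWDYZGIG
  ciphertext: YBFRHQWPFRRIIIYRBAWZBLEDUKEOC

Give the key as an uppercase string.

WIAWLYG

  i= 0: Y-C = 22 → W
  i= 1: B-T =  8 → I
  i= 2: F-F =  0 → A
  i= 3: R-V = 22 → W
  i= 4: H-W = 11 → L
  i= 5: Q-S = 24 → Y
  i= 6: W-Q =  6 → G
  i= 7: P-T = 22 → W
  i= 8: F-X =  8 → I
  i= 9: R-R =  0 → A
  i=10: R-V = 22 → W
  i=11: I-X = 11 → L
  i=12: I-K = 24 → Y
  i=13: I-C =  6 → G
  i=14: Y-C = 22 → W
  i=15: R-J =  8 → I
  i=16: B-B =  0 → A
  i=17: A-E = 22 → W
  i=18: W-L = 11 → L
  i=19: Z-B = 24 → Y
  i=20: B-V =  6 → G
  i=21: L-P = 22 → W
  i=22: E-W =  8 → I
  i=23: D-D =  0 → A
  i=24: U-Y = 22 → W
  i=25: K-Z = 11 → L
  i=26: E-G = 24 → Y
  i=27: O-I =  6 → G
  i=28: C-G = 22 → W
  shifts repeat with period 7: WIAWLYG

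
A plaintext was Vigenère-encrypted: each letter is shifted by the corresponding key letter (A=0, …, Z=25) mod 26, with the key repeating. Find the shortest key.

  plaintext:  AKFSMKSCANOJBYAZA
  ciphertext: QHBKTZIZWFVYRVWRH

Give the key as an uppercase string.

  i= 0: Q-A = 16 → Q
  i= 1: H-K = 23 → X
  i= 2: B-F = 22 → W
  i= 3: K-S = 18 → S
  i= 4: T-M =  7 → H
  i= 5: Z-K = 15 → P
  i= 6: I-S = 16 → Q
  i= 7: Z-C = 23 → X
  i= 8: W-A = 22 → W
  i= 9: F-N = 18 → S
  i=10: V-O =  7 → H
  i=11: Y-J = 15 → P
  i=12: R-B = 16 → Q
  i=13: V-Y = 23 → X
  i=14: W-A = 22 → W
  i=15: R-Z = 18 → S
  i=16: H-A =  7 → H
  shifts repeat with period 6: QXWSHP

QXWSHP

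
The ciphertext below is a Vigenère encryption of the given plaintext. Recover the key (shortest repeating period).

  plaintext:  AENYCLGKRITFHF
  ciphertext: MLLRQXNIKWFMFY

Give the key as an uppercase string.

MHYTO

  i= 0: M-A = 12 → M
  i= 1: L-E =  7 → H
  i= 2: L-N = 24 → Y
  i= 3: R-Y = 19 → T
  i= 4: Q-C = 14 → O
  i= 5: X-L = 12 → M
  i= 6: N-G =  7 → H
  i= 7: I-K = 24 → Y
  i= 8: K-R = 19 → T
  i= 9: W-I = 14 → O
  i=10: F-T = 12 → M
  i=11: M-F =  7 → H
  i=12: F-H = 24 → Y
  i=13: Y-F = 19 → T
  shifts repeat with period 5: MHYTO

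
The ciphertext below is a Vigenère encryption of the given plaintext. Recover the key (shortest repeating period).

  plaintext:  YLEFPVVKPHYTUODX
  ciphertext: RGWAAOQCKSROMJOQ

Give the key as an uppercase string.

TVSVL

  i= 0: R-Y = 19 → T
  i= 1: G-L = 21 → V
  i= 2: W-E = 18 → S
  i= 3: A-F = 21 → V
  i= 4: A-P = 11 → L
  i= 5: O-V = 19 → T
  i= 6: Q-V = 21 → V
  i= 7: C-K = 18 → S
  i= 8: K-P = 21 → V
  i= 9: S-H = 11 → L
  i=10: R-Y = 19 → T
  i=11: O-T = 21 → V
  i=12: M-U = 18 → S
  i=13: J-O = 21 → V
  i=14: O-D = 11 → L
  i=15: Q-X = 19 → T
  shifts repeat with period 5: TVSVL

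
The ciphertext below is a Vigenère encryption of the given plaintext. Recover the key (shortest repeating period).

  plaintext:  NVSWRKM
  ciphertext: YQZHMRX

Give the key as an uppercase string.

  i= 0: Y-N = 11 → L
  i= 1: Q-V = 21 → V
  i= 2: Z-S =  7 → H
  i= 3: H-W = 11 → L
  i= 4: M-R = 21 → V
  i= 5: R-K =  7 → H
  i= 6: X-M = 11 → L
  shifts repeat with period 3: LVH

LVH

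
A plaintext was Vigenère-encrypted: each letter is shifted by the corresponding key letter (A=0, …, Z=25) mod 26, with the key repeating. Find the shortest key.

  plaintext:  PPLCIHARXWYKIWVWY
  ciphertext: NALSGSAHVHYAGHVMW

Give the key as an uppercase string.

YLAQ

  i= 0: N-P = 24 → Y
  i= 1: A-P = 11 → L
  i= 2: L-L =  0 → A
  i= 3: S-C = 16 → Q
  i= 4: G-I = 24 → Y
  i= 5: S-H = 11 → L
  i= 6: A-A =  0 → A
  i= 7: H-R = 16 → Q
  i= 8: V-X = 24 → Y
  i= 9: H-W = 11 → L
  i=10: Y-Y =  0 → A
  i=11: A-K = 16 → Q
  i=12: G-I = 24 → Y
  i=13: H-W = 11 → L
  i=14: V-V =  0 → A
  i=15: M-W = 16 → Q
  i=16: W-Y = 24 → Y
  shifts repeat with period 4: YLAQ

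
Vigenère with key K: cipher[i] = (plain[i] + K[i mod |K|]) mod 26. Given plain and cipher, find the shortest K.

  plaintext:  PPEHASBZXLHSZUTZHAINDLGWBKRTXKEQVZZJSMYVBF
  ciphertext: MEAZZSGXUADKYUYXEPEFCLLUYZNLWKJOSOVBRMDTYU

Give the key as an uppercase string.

XPWSZAFY

  i= 0: M-P = 23 → X
  i= 1: E-P = 15 → P
  i= 2: A-E = 22 → W
  i= 3: Z-H = 18 → S
  i= 4: Z-A = 25 → Z
  i= 5: S-S =  0 → A
  i= 6: G-B =  5 → F
  i= 7: X-Z = 24 → Y
  i= 8: U-X = 23 → X
  i= 9: A-L = 15 → P
  i=10: D-H = 22 → W
  i=11: K-S = 18 → S
  i=12: Y-Z = 25 → Z
  i=13: U-U =  0 → A
  i=14: Y-T =  5 → F
  i=15: X-Z = 24 → Y
  i=16: E-H = 23 → X
  i=17: P-A = 15 → P
  i=18: E-I = 22 → W
  i=19: F-N = 18 → S
  i=20: C-D = 25 → Z
  i=21: L-L =  0 → A
  i=22: L-G =  5 → F
  i=23: U-W = 24 → Y
  i=24: Y-B = 23 → X
  i=25: Z-K = 15 → P
  i=26: N-R = 22 → W
  i=27: L-T = 18 → S
  i=28: W-X = 25 → Z
  i=29: K-K =  0 → A
  i=30: J-E =  5 → F
  i=31: O-Q = 24 → Y
  i=32: S-V = 23 → X
  i=33: O-Z = 15 → P
  i=34: V-Z = 22 → W
  i=35: B-J = 18 → S
  i=36: R-S = 25 → Z
  i=37: M-M =  0 → A
  i=38: D-Y =  5 → F
  i=39: T-V = 24 → Y
  i=40: Y-B = 23 → X
  i=41: U-F = 15 → P
  shifts repeat with period 8: XPWSZAFY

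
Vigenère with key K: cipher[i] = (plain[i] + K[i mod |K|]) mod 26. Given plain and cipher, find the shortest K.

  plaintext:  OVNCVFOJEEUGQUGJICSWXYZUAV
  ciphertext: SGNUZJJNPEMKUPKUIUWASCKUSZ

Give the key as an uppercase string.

  i= 0: S-O =  4 → E
  i= 1: G-V = 11 → L
  i= 2: N-N =  0 → A
  i= 3: U-C = 18 → S
  i= 4: Z-V =  4 → E
  i= 5: J-F =  4 → E
  i= 6: J-O = 21 → V
  i= 7: N-J =  4 → E
  i= 8: P-E = 11 → L
  i= 9: E-E =  0 → A
  i=10: M-U = 18 → S
  i=11: K-G =  4 → E
  i=12: U-Q =  4 → E
  i=13: P-U = 21 → V
  i=14: K-G =  4 → E
  i=15: U-J = 11 → L
  i=16: I-I =  0 → A
  i=17: U-C = 18 → S
  i=18: W-S =  4 → E
  i=19: A-W =  4 → E
  i=20: S-X = 21 → V
  i=21: C-Y =  4 → E
  i=22: K-Z = 11 → L
  i=23: U-U =  0 → A
  i=24: S-A = 18 → S
  i=25: Z-V =  4 → E
  shifts repeat with period 7: ELASEEV

ELASEEV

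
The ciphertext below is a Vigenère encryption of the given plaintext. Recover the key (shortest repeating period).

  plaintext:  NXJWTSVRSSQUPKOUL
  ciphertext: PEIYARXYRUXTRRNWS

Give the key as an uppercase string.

  i= 0: P-N =  2 → C
  i= 1: E-X =  7 → H
  i= 2: I-J = 25 → Z
  i= 3: Y-W =  2 → C
  i= 4: A-T =  7 → H
  i= 5: R-S = 25 → Z
  i= 6: X-V =  2 → C
  i= 7: Y-R =  7 → H
  i= 8: R-S = 25 → Z
  i= 9: U-S =  2 → C
  i=10: X-Q =  7 → H
  i=11: T-U = 25 → Z
  i=12: R-P =  2 → C
  i=13: R-K =  7 → H
  i=14: N-O = 25 → Z
  i=15: W-U =  2 → C
  i=16: S-L =  7 → H
  shifts repeat with period 3: CHZ

CHZ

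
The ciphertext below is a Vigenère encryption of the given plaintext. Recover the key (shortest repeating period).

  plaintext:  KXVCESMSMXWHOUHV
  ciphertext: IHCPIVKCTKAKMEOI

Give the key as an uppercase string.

  i= 0: I-K = 24 → Y
  i= 1: H-X = 10 → K
  i= 2: C-V =  7 → H
  i= 3: P-C = 13 → N
  i= 4: I-E =  4 → E
  i= 5: V-S =  3 → D
  i= 6: K-M = 24 → Y
  i= 7: C-S = 10 → K
  i= 8: T-M =  7 → H
  i= 9: K-X = 13 → N
  i=10: A-W =  4 → E
  i=11: K-H =  3 → D
  i=12: M-O = 24 → Y
  i=13: E-U = 10 → K
  i=14: O-H =  7 → H
  i=15: I-V = 13 → N
  shifts repeat with period 6: YKHNED

YKHNED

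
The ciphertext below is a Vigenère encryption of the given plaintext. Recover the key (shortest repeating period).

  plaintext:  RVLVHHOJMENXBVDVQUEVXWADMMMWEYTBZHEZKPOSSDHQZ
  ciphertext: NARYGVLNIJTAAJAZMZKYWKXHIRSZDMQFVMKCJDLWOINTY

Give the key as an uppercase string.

  i= 0: N-R = 22 → W
  i= 1: A-V =  5 → F
  i= 2: R-L =  6 → G
  i= 3: Y-V =  3 → D
  i= 4: G-H = 25 → Z
  i= 5: V-H = 14 → O
  i= 6: L-O = 23 → X
  i= 7: N-J =  4 → E
  i= 8: I-M = 22 → W
  i= 9: J-E =  5 → F
  i=10: T-N =  6 → G
  i=11: A-X =  3 → D
  i=12: A-B = 25 → Z
  i=13: J-V = 14 → O
  i=14: A-D = 23 → X
  i=15: Z-V =  4 → E
  i=16: M-Q = 22 → W
  i=17: Z-U =  5 → F
  i=18: K-E =  6 → G
  i=19: Y-V =  3 → D
  i=20: W-X = 25 → Z
  i=21: K-W = 14 → O
  i=22: X-A = 23 → X
  i=23: H-D =  4 → E
  i=24: I-M = 22 → W
  i=25: R-M =  5 → F
  i=26: S-M =  6 → G
  i=27: Z-W =  3 → D
  i=28: D-E = 25 → Z
  i=29: M-Y = 14 → O
  i=30: Q-T = 23 → X
  i=31: F-B =  4 → E
  i=32: V-Z = 22 → W
  i=33: M-H =  5 → F
  i=34: K-E =  6 → G
  i=35: C-Z =  3 → D
  i=36: J-K = 25 → Z
  i=37: D-P = 14 → O
  i=38: L-O = 23 → X
  i=39: W-S =  4 → E
  i=40: O-S = 22 → W
  i=41: I-D =  5 → F
  i=42: N-H =  6 → G
  i=43: T-Q =  3 → D
  i=44: Y-Z = 25 → Z
  shifts repeat with period 8: WFGDZOXE

WFGDZOXE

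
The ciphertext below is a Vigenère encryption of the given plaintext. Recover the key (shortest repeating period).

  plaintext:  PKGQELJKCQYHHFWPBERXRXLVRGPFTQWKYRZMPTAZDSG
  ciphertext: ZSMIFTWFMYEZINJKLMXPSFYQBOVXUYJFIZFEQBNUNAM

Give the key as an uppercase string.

  i= 0: Z-P = 10 → K
  i= 1: S-K =  8 → I
  i= 2: M-G =  6 → G
  i= 3: I-Q = 18 → S
  i= 4: F-E =  1 → B
  i= 5: T-L =  8 → I
  i= 6: W-J = 13 → N
  i= 7: F-K = 21 → V
  i= 8: M-C = 10 → K
  i= 9: Y-Q =  8 → I
  i=10: E-Y =  6 → G
  i=11: Z-H = 18 → S
  i=12: I-H =  1 → B
  i=13: N-F =  8 → I
  i=14: J-W = 13 → N
  i=15: K-P = 21 → V
  i=16: L-B = 10 → K
  i=17: M-E =  8 → I
  i=18: X-R =  6 → G
  i=19: P-X = 18 → S
  i=20: S-R =  1 → B
  i=21: F-X =  8 → I
  i=22: Y-L = 13 → N
  i=23: Q-V = 21 → V
  i=24: B-R = 10 → K
  i=25: O-G =  8 → I
  i=26: V-P =  6 → G
  i=27: X-F = 18 → S
  i=28: U-T =  1 → B
  i=29: Y-Q =  8 → I
  i=30: J-W = 13 → N
  i=31: F-K = 21 → V
  i=32: I-Y = 10 → K
  i=33: Z-R =  8 → I
  i=34: F-Z =  6 → G
  i=35: E-M = 18 → S
  i=36: Q-P =  1 → B
  i=37: B-T =  8 → I
  i=38: N-A = 13 → N
  i=39: U-Z = 21 → V
  i=40: N-D = 10 → K
  i=41: A-S =  8 → I
  i=42: M-G =  6 → G
  shifts repeat with period 8: KIGSBINV

KIGSBINV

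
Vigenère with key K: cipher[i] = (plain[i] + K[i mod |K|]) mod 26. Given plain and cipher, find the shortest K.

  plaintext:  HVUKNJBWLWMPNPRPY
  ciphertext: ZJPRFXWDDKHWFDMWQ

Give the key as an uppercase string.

SOVH

  i= 0: Z-H = 18 → S
  i= 1: J-V = 14 → O
  i= 2: P-U = 21 → V
  i= 3: R-K =  7 → H
  i= 4: F-N = 18 → S
  i= 5: X-J = 14 → O
  i= 6: W-B = 21 → V
  i= 7: D-W =  7 → H
  i= 8: D-L = 18 → S
  i= 9: K-W = 14 → O
  i=10: H-M = 21 → V
  i=11: W-P =  7 → H
  i=12: F-N = 18 → S
  i=13: D-P = 14 → O
  i=14: M-R = 21 → V
  i=15: W-P =  7 → H
  i=16: Q-Y = 18 → S
  shifts repeat with period 4: SOVH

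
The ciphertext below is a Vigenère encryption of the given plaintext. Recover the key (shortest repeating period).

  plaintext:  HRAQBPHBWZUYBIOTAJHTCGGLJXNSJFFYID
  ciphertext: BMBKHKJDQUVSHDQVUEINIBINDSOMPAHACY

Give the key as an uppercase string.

  i= 0: B-H = 20 → U
  i= 1: M-R = 21 → V
  i= 2: B-A =  1 → B
  i= 3: K-Q = 20 → U
  i= 4: H-B =  6 → G
  i= 5: K-P = 21 → V
  i= 6: J-H =  2 → C
  i= 7: D-B =  2 → C
  i= 8: Q-W = 20 → U
  i= 9: U-Z = 21 → V
  i=10: V-U =  1 → B
  i=11: S-Y = 20 → U
  i=12: H-B =  6 → G
  i=13: D-I = 21 → V
  i=14: Q-O =  2 → C
  i=15: V-T =  2 → C
  i=16: U-A = 20 → U
  i=17: E-J = 21 → V
  i=18: I-H =  1 → B
  i=19: N-T = 20 → U
  i=20: I-C =  6 → G
  i=21: B-G = 21 → V
  i=22: I-G =  2 → C
  i=23: N-L =  2 → C
  i=24: D-J = 20 → U
  i=25: S-X = 21 → V
  i=26: O-N =  1 → B
  i=27: M-S = 20 → U
  i=28: P-J =  6 → G
  i=29: A-F = 21 → V
  i=30: H-F =  2 → C
  i=31: A-Y =  2 → C
  i=32: C-I = 20 → U
  i=33: Y-D = 21 → V
  shifts repeat with period 8: UVBUGVCC

UVBUGVCC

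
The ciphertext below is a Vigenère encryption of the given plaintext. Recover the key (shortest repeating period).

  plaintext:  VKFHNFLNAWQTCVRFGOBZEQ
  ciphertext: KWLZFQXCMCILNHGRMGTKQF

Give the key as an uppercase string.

  i= 0: K-V = 15 → P
  i= 1: W-K = 12 → M
  i= 2: L-F =  6 → G
  i= 3: Z-H = 18 → S
  i= 4: F-N = 18 → S
  i= 5: Q-F = 11 → L
  i= 6: X-L = 12 → M
  i= 7: C-N = 15 → P
  i= 8: M-A = 12 → M
  i= 9: C-W =  6 → G
  i=10: I-Q = 18 → S
  i=11: L-T = 18 → S
  i=12: N-C = 11 → L
  i=13: H-V = 12 → M
  i=14: G-R = 15 → P
  i=15: R-F = 12 → M
  i=16: M-G =  6 → G
  i=17: G-O = 18 → S
  i=18: T-B = 18 → S
  i=19: K-Z = 11 → L
  i=20: Q-E = 12 → M
  i=21: F-Q = 15 → P
  shifts repeat with period 7: PMGSSLM

PMGSSLM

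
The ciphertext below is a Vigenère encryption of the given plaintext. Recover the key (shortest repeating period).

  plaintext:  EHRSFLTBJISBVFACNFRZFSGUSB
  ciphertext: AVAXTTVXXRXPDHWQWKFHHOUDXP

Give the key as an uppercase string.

WOJFOIC

  i= 0: A-E = 22 → W
  i= 1: V-H = 14 → O
  i= 2: A-R =  9 → J
  i= 3: X-S =  5 → F
  i= 4: T-F = 14 → O
  i= 5: T-L =  8 → I
  i= 6: V-T =  2 → C
  i= 7: X-B = 22 → W
  i= 8: X-J = 14 → O
  i= 9: R-I =  9 → J
  i=10: X-S =  5 → F
  i=11: P-B = 14 → O
  i=12: D-V =  8 → I
  i=13: H-F =  2 → C
  i=14: W-A = 22 → W
  i=15: Q-C = 14 → O
  i=16: W-N =  9 → J
  i=17: K-F =  5 → F
  i=18: F-R = 14 → O
  i=19: H-Z =  8 → I
  i=20: H-F =  2 → C
  i=21: O-S = 22 → W
  i=22: U-G = 14 → O
  i=23: D-U =  9 → J
  i=24: X-S =  5 → F
  i=25: P-B = 14 → O
  shifts repeat with period 7: WOJFOIC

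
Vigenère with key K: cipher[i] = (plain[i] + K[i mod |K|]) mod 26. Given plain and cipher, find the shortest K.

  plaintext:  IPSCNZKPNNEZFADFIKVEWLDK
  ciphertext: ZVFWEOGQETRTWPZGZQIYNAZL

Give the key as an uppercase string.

  i= 0: Z-I = 17 → R
  i= 1: V-P =  6 → G
  i= 2: F-S = 13 → N
  i= 3: W-C = 20 → U
  i= 4: E-N = 17 → R
  i= 5: O-Z = 15 → P
  i= 6: G-K = 22 → W
  i= 7: Q-P =  1 → B
  i= 8: E-N = 17 → R
  i= 9: T-N =  6 → G
  i=10: R-E = 13 → N
  i=11: T-Z = 20 → U
  i=12: W-F = 17 → R
  i=13: P-A = 15 → P
  i=14: Z-D = 22 → W
  i=15: G-F =  1 → B
  i=16: Z-I = 17 → R
  i=17: Q-K =  6 → G
  i=18: I-V = 13 → N
  i=19: Y-E = 20 → U
  i=20: N-W = 17 → R
  i=21: A-L = 15 → P
  i=22: Z-D = 22 → W
  i=23: L-K =  1 → B
  shifts repeat with period 8: RGNURPWB

RGNURPWB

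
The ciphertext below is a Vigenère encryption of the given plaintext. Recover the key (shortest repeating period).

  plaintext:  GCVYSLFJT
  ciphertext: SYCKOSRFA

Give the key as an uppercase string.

  i= 0: S-G = 12 → M
  i= 1: Y-C = 22 → W
  i= 2: C-V =  7 → H
  i= 3: K-Y = 12 → M
  i= 4: O-S = 22 → W
  i= 5: S-L =  7 → H
  i= 6: R-F = 12 → M
  i= 7: F-J = 22 → W
  i= 8: A-T =  7 → H
  shifts repeat with period 3: MWH

MWH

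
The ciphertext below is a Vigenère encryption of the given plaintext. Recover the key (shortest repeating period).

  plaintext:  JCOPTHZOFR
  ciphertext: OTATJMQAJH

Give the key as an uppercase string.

  i= 0: O-J =  5 → F
  i= 1: T-C = 17 → R
  i= 2: A-O = 12 → M
  i= 3: T-P =  4 → E
  i= 4: J-T = 16 → Q
  i= 5: M-H =  5 → F
  i= 6: Q-Z = 17 → R
  i= 7: A-O = 12 → M
  i= 8: J-F =  4 → E
  i= 9: H-R = 16 → Q
  shifts repeat with period 5: FRMEQ

FRMEQ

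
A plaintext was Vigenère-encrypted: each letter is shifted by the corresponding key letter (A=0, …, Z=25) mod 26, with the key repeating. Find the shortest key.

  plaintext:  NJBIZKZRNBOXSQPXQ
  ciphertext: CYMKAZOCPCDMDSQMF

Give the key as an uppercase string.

  i= 0: C-N = 15 → P
  i= 1: Y-J = 15 → P
  i= 2: M-B = 11 → L
  i= 3: K-I =  2 → C
  i= 4: A-Z =  1 → B
  i= 5: Z-K = 15 → P
  i= 6: O-Z = 15 → P
  i= 7: C-R = 11 → L
  i= 8: P-N =  2 → C
  i= 9: C-B =  1 → B
  i=10: D-O = 15 → P
  i=11: M-X = 15 → P
  i=12: D-S = 11 → L
  i=13: S-Q =  2 → C
  i=14: Q-P =  1 → B
  i=15: M-X = 15 → P
  i=16: F-Q = 15 → P
  shifts repeat with period 5: PPLCB

PPLCB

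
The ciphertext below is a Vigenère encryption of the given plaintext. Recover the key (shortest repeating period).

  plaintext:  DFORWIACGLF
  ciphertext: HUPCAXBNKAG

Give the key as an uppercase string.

  i= 0: H-D =  4 → E
  i= 1: U-F = 15 → P
  i= 2: P-O =  1 → B
  i= 3: C-R = 11 → L
  i= 4: A-W =  4 → E
  i= 5: X-I = 15 → P
  i= 6: B-A =  1 → B
  i= 7: N-C = 11 → L
  i= 8: K-G =  4 → E
  i= 9: A-L = 15 → P
  i=10: G-F =  1 → B
  shifts repeat with period 4: EPBL

EPBL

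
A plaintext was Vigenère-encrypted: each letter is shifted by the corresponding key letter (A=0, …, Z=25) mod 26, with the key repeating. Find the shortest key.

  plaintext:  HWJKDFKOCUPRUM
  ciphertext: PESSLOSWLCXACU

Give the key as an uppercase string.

IIJ

  i= 0: P-H =  8 → I
  i= 1: E-W =  8 → I
  i= 2: S-J =  9 → J
  i= 3: S-K =  8 → I
  i= 4: L-D =  8 → I
  i= 5: O-F =  9 → J
  i= 6: S-K =  8 → I
  i= 7: W-O =  8 → I
  i= 8: L-C =  9 → J
  i= 9: C-U =  8 → I
  i=10: X-P =  8 → I
  i=11: A-R =  9 → J
  i=12: C-U =  8 → I
  i=13: U-M =  8 → I
  shifts repeat with period 3: IIJ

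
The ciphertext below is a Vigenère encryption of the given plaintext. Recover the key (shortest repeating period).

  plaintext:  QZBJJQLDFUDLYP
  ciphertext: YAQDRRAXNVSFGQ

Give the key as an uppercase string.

  i= 0: Y-Q =  8 → I
  i= 1: A-Z =  1 → B
  i= 2: Q-B = 15 → P
  i= 3: D-J = 20 → U
  i= 4: R-J =  8 → I
  i= 5: R-Q =  1 → B
  i= 6: A-L = 15 → P
  i= 7: X-D = 20 → U
  i= 8: N-F =  8 → I
  i= 9: V-U =  1 → B
  i=10: S-D = 15 → P
  i=11: F-L = 20 → U
  i=12: G-Y =  8 → I
  i=13: Q-P =  1 → B
  shifts repeat with period 4: IBPU

IBPU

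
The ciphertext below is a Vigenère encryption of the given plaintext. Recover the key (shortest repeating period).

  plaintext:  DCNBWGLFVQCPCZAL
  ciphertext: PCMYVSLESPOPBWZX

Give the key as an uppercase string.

  i= 0: P-D = 12 → M
  i= 1: C-C =  0 → A
  i= 2: M-N = 25 → Z
  i= 3: Y-B = 23 → X
  i= 4: V-W = 25 → Z
  i= 5: S-G = 12 → M
  i= 6: L-L =  0 → A
  i= 7: E-F = 25 → Z
  i= 8: S-V = 23 → X
  i= 9: P-Q = 25 → Z
  i=10: O-C = 12 → M
  i=11: P-P =  0 → A
  i=12: B-C = 25 → Z
  i=13: W-Z = 23 → X
  i=14: Z-A = 25 → Z
  i=15: X-L = 12 → M
  shifts repeat with period 5: MAZXZ

MAZXZ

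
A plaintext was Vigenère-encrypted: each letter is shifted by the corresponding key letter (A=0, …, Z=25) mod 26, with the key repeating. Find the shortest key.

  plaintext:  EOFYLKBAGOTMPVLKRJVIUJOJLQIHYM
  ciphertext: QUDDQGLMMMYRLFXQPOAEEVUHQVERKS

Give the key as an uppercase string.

  i= 0: Q-E = 12 → M
  i= 1: U-O =  6 → G
  i= 2: D-F = 24 → Y
  i= 3: D-Y =  5 → F
  i= 4: Q-L =  5 → F
  i= 5: G-K = 22 → W
  i= 6: L-B = 10 → K
  i= 7: M-A = 12 → M
  i= 8: M-G =  6 → G
  i= 9: M-O = 24 → Y
  i=10: Y-T =  5 → F
  i=11: R-M =  5 → F
  i=12: L-P = 22 → W
  i=13: F-V = 10 → K
  i=14: X-L = 12 → M
  i=15: Q-K =  6 → G
  i=16: P-R = 24 → Y
  i=17: O-J =  5 → F
  i=18: A-V =  5 → F
  i=19: E-I = 22 → W
  i=20: E-U = 10 → K
  i=21: V-J = 12 → M
  i=22: U-O =  6 → G
  i=23: H-J = 24 → Y
  i=24: Q-L =  5 → F
  i=25: V-Q =  5 → F
  i=26: E-I = 22 → W
  i=27: R-H = 10 → K
  i=28: K-Y = 12 → M
  i=29: S-M =  6 → G
  shifts repeat with period 7: MGYFFWK

MGYFFWK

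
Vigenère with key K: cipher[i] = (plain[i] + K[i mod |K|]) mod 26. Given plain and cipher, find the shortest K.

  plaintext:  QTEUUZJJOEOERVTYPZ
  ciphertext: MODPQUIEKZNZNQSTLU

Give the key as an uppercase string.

WVZV

  i= 0: M-Q = 22 → W
  i= 1: O-T = 21 → V
  i= 2: D-E = 25 → Z
  i= 3: P-U = 21 → V
  i= 4: Q-U = 22 → W
  i= 5: U-Z = 21 → V
  i= 6: I-J = 25 → Z
  i= 7: E-J = 21 → V
  i= 8: K-O = 22 → W
  i= 9: Z-E = 21 → V
  i=10: N-O = 25 → Z
  i=11: Z-E = 21 → V
  i=12: N-R = 22 → W
  i=13: Q-V = 21 → V
  i=14: S-T = 25 → Z
  i=15: T-Y = 21 → V
  i=16: L-P = 22 → W
  i=17: U-Z = 21 → V
  shifts repeat with period 4: WVZV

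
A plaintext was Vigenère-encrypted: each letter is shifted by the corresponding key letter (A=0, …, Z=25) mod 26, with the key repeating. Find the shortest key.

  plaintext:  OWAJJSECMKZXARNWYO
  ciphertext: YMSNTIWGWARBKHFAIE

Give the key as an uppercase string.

KQSE

  i= 0: Y-O = 10 → K
  i= 1: M-W = 16 → Q
  i= 2: S-A = 18 → S
  i= 3: N-J =  4 → E
  i= 4: T-J = 10 → K
  i= 5: I-S = 16 → Q
  i= 6: W-E = 18 → S
  i= 7: G-C =  4 → E
  i= 8: W-M = 10 → K
  i= 9: A-K = 16 → Q
  i=10: R-Z = 18 → S
  i=11: B-X =  4 → E
  i=12: K-A = 10 → K
  i=13: H-R = 16 → Q
  i=14: F-N = 18 → S
  i=15: A-W =  4 → E
  i=16: I-Y = 10 → K
  i=17: E-O = 16 → Q
  shifts repeat with period 4: KQSE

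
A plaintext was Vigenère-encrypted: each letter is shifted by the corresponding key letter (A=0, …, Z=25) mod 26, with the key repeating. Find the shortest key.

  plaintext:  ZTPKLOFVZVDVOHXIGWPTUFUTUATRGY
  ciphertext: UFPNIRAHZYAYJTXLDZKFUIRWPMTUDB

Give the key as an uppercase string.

  i= 0: U-Z = 21 → V
  i= 1: F-T = 12 → M
  i= 2: P-P =  0 → A
  i= 3: N-K =  3 → D
  i= 4: I-L = 23 → X
  i= 5: R-O =  3 → D
  i= 6: A-F = 21 → V
  i= 7: H-V = 12 → M
  i= 8: Z-Z =  0 → A
  i= 9: Y-V =  3 → D
  i=10: A-D = 23 → X
  i=11: Y-V =  3 → D
  i=12: J-O = 21 → V
  i=13: T-H = 12 → M
  i=14: X-X =  0 → A
  i=15: L-I =  3 → D
  i=16: D-G = 23 → X
  i=17: Z-W =  3 → D
  i=18: K-P = 21 → V
  i=19: F-T = 12 → M
  i=20: U-U =  0 → A
  i=21: I-F =  3 → D
  i=22: R-U = 23 → X
  i=23: W-T =  3 → D
  i=24: P-U = 21 → V
  i=25: M-A = 12 → M
  i=26: T-T =  0 → A
  i=27: U-R =  3 → D
  i=28: D-G = 23 → X
  i=29: B-Y =  3 → D
  shifts repeat with period 6: VMADXD

VMADXD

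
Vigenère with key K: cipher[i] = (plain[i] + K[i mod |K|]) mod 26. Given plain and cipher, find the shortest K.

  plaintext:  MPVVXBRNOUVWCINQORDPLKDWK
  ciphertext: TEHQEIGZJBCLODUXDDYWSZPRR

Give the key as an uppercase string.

  i= 0: T-M =  7 → H
  i= 1: E-P = 15 → P
  i= 2: H-V = 12 → M
  i= 3: Q-V = 21 → V
  i= 4: E-X =  7 → H
  i= 5: I-B =  7 → H
  i= 6: G-R = 15 → P
  i= 7: Z-N = 12 → M
  i= 8: J-O = 21 → V
  i= 9: B-U =  7 → H
  i=10: C-V =  7 → H
  i=11: L-W = 15 → P
  i=12: O-C = 12 → M
  i=13: D-I = 21 → V
  i=14: U-N =  7 → H
  i=15: X-Q =  7 → H
  i=16: D-O = 15 → P
  i=17: D-R = 12 → M
  i=18: Y-D = 21 → V
  i=19: W-P =  7 → H
  i=20: S-L =  7 → H
  i=21: Z-K = 15 → P
  i=22: P-D = 12 → M
  i=23: R-W = 21 → V
  i=24: R-K =  7 → H
  shifts repeat with period 5: HPMVH

HPMVH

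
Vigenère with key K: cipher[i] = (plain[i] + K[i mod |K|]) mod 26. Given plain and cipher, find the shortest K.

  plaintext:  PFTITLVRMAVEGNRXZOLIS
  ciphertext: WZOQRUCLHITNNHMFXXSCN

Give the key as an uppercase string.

  i= 0: W-P =  7 → H
  i= 1: Z-F = 20 → U
  i= 2: O-T = 21 → V
  i= 3: Q-I =  8 → I
  i= 4: R-T = 24 → Y
  i= 5: U-L =  9 → J
  i= 6: C-V =  7 → H
  i= 7: L-R = 20 → U
  i= 8: H-M = 21 → V
  i= 9: I-A =  8 → I
  i=10: T-V = 24 → Y
  i=11: N-E =  9 → J
  i=12: N-G =  7 → H
  i=13: H-N = 20 → U
  i=14: M-R = 21 → V
  i=15: F-X =  8 → I
  i=16: X-Z = 24 → Y
  i=17: X-O =  9 → J
  i=18: S-L =  7 → H
  i=19: C-I = 20 → U
  i=20: N-S = 21 → V
  shifts repeat with period 6: HUVIYJ

HUVIYJ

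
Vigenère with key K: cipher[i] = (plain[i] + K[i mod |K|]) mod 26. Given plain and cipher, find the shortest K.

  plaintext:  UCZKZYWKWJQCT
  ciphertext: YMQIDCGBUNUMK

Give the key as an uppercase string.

  i= 0: Y-U =  4 → E
  i= 1: M-C = 10 → K
  i= 2: Q-Z = 17 → R
  i= 3: I-K = 24 → Y
  i= 4: D-Z =  4 → E
  i= 5: C-Y =  4 → E
  i= 6: G-W = 10 → K
  i= 7: B-K = 17 → R
  i= 8: U-W = 24 → Y
  i= 9: N-J =  4 → E
  i=10: U-Q =  4 → E
  i=11: M-C = 10 → K
  i=12: K-T = 17 → R
  shifts repeat with period 5: EKRYE

EKRYE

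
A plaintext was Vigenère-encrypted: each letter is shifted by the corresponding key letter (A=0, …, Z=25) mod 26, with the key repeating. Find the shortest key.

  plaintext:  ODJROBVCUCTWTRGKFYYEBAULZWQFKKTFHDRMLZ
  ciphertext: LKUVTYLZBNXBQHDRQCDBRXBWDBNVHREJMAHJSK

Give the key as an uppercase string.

XHLEFXQ

  i= 0: L-O = 23 → X
  i= 1: K-D =  7 → H
  i= 2: U-J = 11 → L
  i= 3: V-R =  4 → E
  i= 4: T-O =  5 → F
  i= 5: Y-B = 23 → X
  i= 6: L-V = 16 → Q
  i= 7: Z-C = 23 → X
  i= 8: B-U =  7 → H
  i= 9: N-C = 11 → L
  i=10: X-T =  4 → E
  i=11: B-W =  5 → F
  i=12: Q-T = 23 → X
  i=13: H-R = 16 → Q
  i=14: D-G = 23 → X
  i=15: R-K =  7 → H
  i=16: Q-F = 11 → L
  i=17: C-Y =  4 → E
  i=18: D-Y =  5 → F
  i=19: B-E = 23 → X
  i=20: R-B = 16 → Q
  i=21: X-A = 23 → X
  i=22: B-U =  7 → H
  i=23: W-L = 11 → L
  i=24: D-Z =  4 → E
  i=25: B-W =  5 → F
  i=26: N-Q = 23 → X
  i=27: V-F = 16 → Q
  i=28: H-K = 23 → X
  i=29: R-K =  7 → H
  i=30: E-T = 11 → L
  i=31: J-F =  4 → E
  i=32: M-H =  5 → F
  i=33: A-D = 23 → X
  i=34: H-R = 16 → Q
  i=35: J-M = 23 → X
  i=36: S-L =  7 → H
  i=37: K-Z = 11 → L
  shifts repeat with period 7: XHLEFXQ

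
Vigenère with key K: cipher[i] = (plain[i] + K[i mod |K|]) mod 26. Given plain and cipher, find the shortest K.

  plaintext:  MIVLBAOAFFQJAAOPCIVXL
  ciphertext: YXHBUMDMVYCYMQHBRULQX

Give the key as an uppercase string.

MPMQT

  i= 0: Y-M = 12 → M
  i= 1: X-I = 15 → P
  i= 2: H-V = 12 → M
  i= 3: B-L = 16 → Q
  i= 4: U-B = 19 → T
  i= 5: M-A = 12 → M
  i= 6: D-O = 15 → P
  i= 7: M-A = 12 → M
  i= 8: V-F = 16 → Q
  i= 9: Y-F = 19 → T
  i=10: C-Q = 12 → M
  i=11: Y-J = 15 → P
  i=12: M-A = 12 → M
  i=13: Q-A = 16 → Q
  i=14: H-O = 19 → T
  i=15: B-P = 12 → M
  i=16: R-C = 15 → P
  i=17: U-I = 12 → M
  i=18: L-V = 16 → Q
  i=19: Q-X = 19 → T
  i=20: X-L = 12 → M
  shifts repeat with period 5: MPMQT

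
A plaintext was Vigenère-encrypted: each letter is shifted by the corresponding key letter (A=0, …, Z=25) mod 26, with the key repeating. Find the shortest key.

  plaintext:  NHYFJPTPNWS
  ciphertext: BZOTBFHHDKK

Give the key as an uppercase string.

OSQ

  i= 0: B-N = 14 → O
  i= 1: Z-H = 18 → S
  i= 2: O-Y = 16 → Q
  i= 3: T-F = 14 → O
  i= 4: B-J = 18 → S
  i= 5: F-P = 16 → Q
  i= 6: H-T = 14 → O
  i= 7: H-P = 18 → S
  i= 8: D-N = 16 → Q
  i= 9: K-W = 14 → O
  i=10: K-S = 18 → S
  shifts repeat with period 3: OSQ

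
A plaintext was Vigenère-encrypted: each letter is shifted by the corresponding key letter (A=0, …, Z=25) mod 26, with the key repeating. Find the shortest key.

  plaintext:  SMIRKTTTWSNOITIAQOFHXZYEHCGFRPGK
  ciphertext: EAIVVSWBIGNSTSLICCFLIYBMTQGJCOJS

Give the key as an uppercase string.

  i= 0: E-S = 12 → M
  i= 1: A-M = 14 → O
  i= 2: I-I =  0 → A
  i= 3: V-R =  4 → E
  i= 4: V-K = 11 → L
  i= 5: S-T = 25 → Z
  i= 6: W-T =  3 → D
  i= 7: B-T =  8 → I
  i= 8: I-W = 12 → M
  i= 9: G-S = 14 → O
  i=10: N-N =  0 → A
  i=11: S-O =  4 → E
  i=12: T-I = 11 → L
  i=13: S-T = 25 → Z
  i=14: L-I =  3 → D
  i=15: I-A =  8 → I
  i=16: C-Q = 12 → M
  i=17: C-O = 14 → O
  i=18: F-F =  0 → A
  i=19: L-H =  4 → E
  i=20: I-X = 11 → L
  i=21: Y-Z = 25 → Z
  i=22: B-Y =  3 → D
  i=23: M-E =  8 → I
  i=24: T-H = 12 → M
  i=25: Q-C = 14 → O
  i=26: G-G =  0 → A
  i=27: J-F =  4 → E
  i=28: C-R = 11 → L
  i=29: O-P = 25 → Z
  i=30: J-G =  3 → D
  i=31: S-K =  8 → I
  shifts repeat with period 8: MOAELZDI

MOAELZDI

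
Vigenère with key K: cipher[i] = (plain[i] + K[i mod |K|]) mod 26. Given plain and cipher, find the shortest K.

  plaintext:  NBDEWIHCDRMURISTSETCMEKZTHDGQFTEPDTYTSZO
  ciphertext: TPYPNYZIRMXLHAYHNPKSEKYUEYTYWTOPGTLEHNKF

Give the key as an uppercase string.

  i= 0: T-N =  6 → G
  i= 1: P-B = 14 → O
  i= 2: Y-D = 21 → V
  i= 3: P-E = 11 → L
  i= 4: N-W = 17 → R
  i= 5: Y-I = 16 → Q
  i= 6: Z-H = 18 → S
  i= 7: I-C =  6 → G
  i= 8: R-D = 14 → O
  i= 9: M-R = 21 → V
  i=10: X-M = 11 → L
  i=11: L-U = 17 → R
  i=12: H-R = 16 → Q
  i=13: A-I = 18 → S
  i=14: Y-S =  6 → G
  i=15: H-T = 14 → O
  i=16: N-S = 21 → V
  i=17: P-E = 11 → L
  i=18: K-T = 17 → R
  i=19: S-C = 16 → Q
  i=20: E-M = 18 → S
  i=21: K-E =  6 → G
  i=22: Y-K = 14 → O
  i=23: U-Z = 21 → V
  i=24: E-T = 11 → L
  i=25: Y-H = 17 → R
  i=26: T-D = 16 → Q
  i=27: Y-G = 18 → S
  i=28: W-Q =  6 → G
  i=29: T-F = 14 → O
  i=30: O-T = 21 → V
  i=31: P-E = 11 → L
  i=32: G-P = 17 → R
  i=33: T-D = 16 → Q
  i=34: L-T = 18 → S
  i=35: E-Y =  6 → G
  i=36: H-T = 14 → O
  i=37: N-S = 21 → V
  i=38: K-Z = 11 → L
  i=39: F-O = 17 → R
  shifts repeat with period 7: GOVLRQS

GOVLRQS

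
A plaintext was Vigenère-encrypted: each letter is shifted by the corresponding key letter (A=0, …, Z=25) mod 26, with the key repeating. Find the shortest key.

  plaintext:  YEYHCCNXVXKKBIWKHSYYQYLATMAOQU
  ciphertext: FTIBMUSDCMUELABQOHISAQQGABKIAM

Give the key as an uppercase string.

  i= 0: F-Y =  7 → H
  i= 1: T-E = 15 → P
  i= 2: I-Y = 10 → K
  i= 3: B-H = 20 → U
  i= 4: M-C = 10 → K
  i= 5: U-C = 18 → S
  i= 6: S-N =  5 → F
  i= 7: D-X =  6 → G
  i= 8: C-V =  7 → H
  i= 9: M-X = 15 → P
  i=10: U-K = 10 → K
  i=11: E-K = 20 → U
  i=12: L-B = 10 → K
  i=13: A-I = 18 → S
  i=14: B-W =  5 → F
  i=15: Q-K =  6 → G
  i=16: O-H =  7 → H
  i=17: H-S = 15 → P
  i=18: I-Y = 10 → K
  i=19: S-Y = 20 → U
  i=20: A-Q = 10 → K
  i=21: Q-Y = 18 → S
  i=22: Q-L =  5 → F
  i=23: G-A =  6 → G
  i=24: A-T =  7 → H
  i=25: B-M = 15 → P
  i=26: K-A = 10 → K
  i=27: I-O = 20 → U
  i=28: A-Q = 10 → K
  i=29: M-U = 18 → S
  shifts repeat with period 8: HPKUKSFG

HPKUKSFG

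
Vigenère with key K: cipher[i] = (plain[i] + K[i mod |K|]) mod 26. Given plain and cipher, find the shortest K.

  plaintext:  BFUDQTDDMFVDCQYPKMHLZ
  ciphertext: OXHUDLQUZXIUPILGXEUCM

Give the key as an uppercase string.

  i= 0: O-B = 13 → N
  i= 1: X-F = 18 → S
  i= 2: H-U = 13 → N
  i= 3: U-D = 17 → R
  i= 4: D-Q = 13 → N
  i= 5: L-T = 18 → S
  i= 6: Q-D = 13 → N
  i= 7: U-D = 17 → R
  i= 8: Z-M = 13 → N
  i= 9: X-F = 18 → S
  i=10: I-V = 13 → N
  i=11: U-D = 17 → R
  i=12: P-C = 13 → N
  i=13: I-Q = 18 → S
  i=14: L-Y = 13 → N
  i=15: G-P = 17 → R
  i=16: X-K = 13 → N
  i=17: E-M = 18 → S
  i=18: U-H = 13 → N
  i=19: C-L = 17 → R
  i=20: M-Z = 13 → N
  shifts repeat with period 4: NSNR

NSNR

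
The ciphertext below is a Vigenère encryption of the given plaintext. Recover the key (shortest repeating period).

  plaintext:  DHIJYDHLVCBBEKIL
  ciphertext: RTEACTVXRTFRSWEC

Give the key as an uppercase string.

  i= 0: R-D = 14 → O
  i= 1: T-H = 12 → M
  i= 2: E-I = 22 → W
  i= 3: A-J = 17 → R
  i= 4: C-Y =  4 → E
  i= 5: T-D = 16 → Q
  i= 6: V-H = 14 → O
  i= 7: X-L = 12 → M
  i= 8: R-V = 22 → W
  i= 9: T-C = 17 → R
  i=10: F-B =  4 → E
  i=11: R-B = 16 → Q
  i=12: S-E = 14 → O
  i=13: W-K = 12 → M
  i=14: E-I = 22 → W
  i=15: C-L = 17 → R
  shifts repeat with period 6: OMWREQ

OMWREQ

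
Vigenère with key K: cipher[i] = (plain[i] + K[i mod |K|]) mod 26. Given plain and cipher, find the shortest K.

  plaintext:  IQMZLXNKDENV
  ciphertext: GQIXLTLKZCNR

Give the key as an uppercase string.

YAW

  i= 0: G-I = 24 → Y
  i= 1: Q-Q =  0 → A
  i= 2: I-M = 22 → W
  i= 3: X-Z = 24 → Y
  i= 4: L-L =  0 → A
  i= 5: T-X = 22 → W
  i= 6: L-N = 24 → Y
  i= 7: K-K =  0 → A
  i= 8: Z-D = 22 → W
  i= 9: C-E = 24 → Y
  i=10: N-N =  0 → A
  i=11: R-V = 22 → W
  shifts repeat with period 3: YAW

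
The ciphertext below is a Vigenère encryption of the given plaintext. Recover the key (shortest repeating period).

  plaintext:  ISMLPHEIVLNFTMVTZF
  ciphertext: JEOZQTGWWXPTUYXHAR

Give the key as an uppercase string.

  i= 0: J-I =  1 → B
  i= 1: E-S = 12 → M
  i= 2: O-M =  2 → C
  i= 3: Z-L = 14 → O
  i= 4: Q-P =  1 → B
  i= 5: T-H = 12 → M
  i= 6: G-E =  2 → C
  i= 7: W-I = 14 → O
  i= 8: W-V =  1 → B
  i= 9: X-L = 12 → M
  i=10: P-N =  2 → C
  i=11: T-F = 14 → O
  i=12: U-T =  1 → B
  i=13: Y-M = 12 → M
  i=14: X-V =  2 → C
  i=15: H-T = 14 → O
  i=16: A-Z =  1 → B
  i=17: R-F = 12 → M
  shifts repeat with period 4: BMCO

BMCO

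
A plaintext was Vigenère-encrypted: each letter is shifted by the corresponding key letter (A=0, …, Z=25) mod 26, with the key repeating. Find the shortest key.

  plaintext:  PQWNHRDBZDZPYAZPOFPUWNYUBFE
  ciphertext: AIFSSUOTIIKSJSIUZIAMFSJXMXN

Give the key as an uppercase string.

  i= 0: A-P = 11 → L
  i= 1: I-Q = 18 → S
  i= 2: F-W =  9 → J
  i= 3: S-N =  5 → F
  i= 4: S-H = 11 → L
  i= 5: U-R =  3 → D
  i= 6: O-D = 11 → L
  i= 7: T-B = 18 → S
  i= 8: I-Z =  9 → J
  i= 9: I-D =  5 → F
  i=10: K-Z = 11 → L
  i=11: S-P =  3 → D
  i=12: J-Y = 11 → L
  i=13: S-A = 18 → S
  i=14: I-Z =  9 → J
  i=15: U-P =  5 → F
  i=16: Z-O = 11 → L
  i=17: I-F =  3 → D
  i=18: A-P = 11 → L
  i=19: M-U = 18 → S
  i=20: F-W =  9 → J
  i=21: S-N =  5 → F
  i=22: J-Y = 11 → L
  i=23: X-U =  3 → D
  i=24: M-B = 11 → L
  i=25: X-F = 18 → S
  i=26: N-E =  9 → J
  shifts repeat with period 6: LSJFLD

LSJFLD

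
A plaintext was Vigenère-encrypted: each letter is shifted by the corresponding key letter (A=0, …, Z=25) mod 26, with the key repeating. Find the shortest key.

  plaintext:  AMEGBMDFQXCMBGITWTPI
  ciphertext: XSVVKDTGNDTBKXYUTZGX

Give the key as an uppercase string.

XGRPJRQB

  i= 0: X-A = 23 → X
  i= 1: S-M =  6 → G
  i= 2: V-E = 17 → R
  i= 3: V-G = 15 → P
  i= 4: K-B =  9 → J
  i= 5: D-M = 17 → R
  i= 6: T-D = 16 → Q
  i= 7: G-F =  1 → B
  i= 8: N-Q = 23 → X
  i= 9: D-X =  6 → G
  i=10: T-C = 17 → R
  i=11: B-M = 15 → P
  i=12: K-B =  9 → J
  i=13: X-G = 17 → R
  i=14: Y-I = 16 → Q
  i=15: U-T =  1 → B
  i=16: T-W = 23 → X
  i=17: Z-T =  6 → G
  i=18: G-P = 17 → R
  i=19: X-I = 15 → P
  shifts repeat with period 8: XGRPJRQB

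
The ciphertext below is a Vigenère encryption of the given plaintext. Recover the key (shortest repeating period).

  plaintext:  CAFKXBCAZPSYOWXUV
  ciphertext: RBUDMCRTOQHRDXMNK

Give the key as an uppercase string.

  i= 0: R-C = 15 → P
  i= 1: B-A =  1 → B
  i= 2: U-F = 15 → P
  i= 3: D-K = 19 → T
  i= 4: M-X = 15 → P
  i= 5: C-B =  1 → B
  i= 6: R-C = 15 → P
  i= 7: T-A = 19 → T
  i= 8: O-Z = 15 → P
  i= 9: Q-P =  1 → B
  i=10: H-S = 15 → P
  i=11: R-Y = 19 → T
  i=12: D-O = 15 → P
  i=13: X-W =  1 → B
  i=14: M-X = 15 → P
  i=15: N-U = 19 → T
  i=16: K-V = 15 → P
  shifts repeat with period 4: PBPT

PBPT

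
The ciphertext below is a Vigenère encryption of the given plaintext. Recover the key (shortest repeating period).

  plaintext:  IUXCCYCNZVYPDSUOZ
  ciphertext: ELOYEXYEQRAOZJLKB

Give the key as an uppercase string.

WRRWCZ

  i= 0: E-I = 22 → W
  i= 1: L-U = 17 → R
  i= 2: O-X = 17 → R
  i= 3: Y-C = 22 → W
  i= 4: E-C =  2 → C
  i= 5: X-Y = 25 → Z
  i= 6: Y-C = 22 → W
  i= 7: E-N = 17 → R
  i= 8: Q-Z = 17 → R
  i= 9: R-V = 22 → W
  i=10: A-Y =  2 → C
  i=11: O-P = 25 → Z
  i=12: Z-D = 22 → W
  i=13: J-S = 17 → R
  i=14: L-U = 17 → R
  i=15: K-O = 22 → W
  i=16: B-Z =  2 → C
  shifts repeat with period 6: WRRWCZ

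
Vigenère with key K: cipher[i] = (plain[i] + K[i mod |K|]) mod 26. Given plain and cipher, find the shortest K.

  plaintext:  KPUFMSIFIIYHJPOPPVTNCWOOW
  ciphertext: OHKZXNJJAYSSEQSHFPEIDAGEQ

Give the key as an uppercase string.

  i= 0: O-K =  4 → E
  i= 1: H-P = 18 → S
  i= 2: K-U = 16 → Q
  i= 3: Z-F = 20 → U
  i= 4: X-M = 11 → L
  i= 5: N-S = 21 → V
  i= 6: J-I =  1 → B
  i= 7: J-F =  4 → E
  i= 8: A-I = 18 → S
  i= 9: Y-I = 16 → Q
  i=10: S-Y = 20 → U
  i=11: S-H = 11 → L
  i=12: E-J = 21 → V
  i=13: Q-P =  1 → B
  i=14: S-O =  4 → E
  i=15: H-P = 18 → S
  i=16: F-P = 16 → Q
  i=17: P-V = 20 → U
  i=18: E-T = 11 → L
  i=19: I-N = 21 → V
  i=20: D-C =  1 → B
  i=21: A-W =  4 → E
  i=22: G-O = 18 → S
  i=23: E-O = 16 → Q
  i=24: Q-W = 20 → U
  shifts repeat with period 7: ESQULVB

ESQULVB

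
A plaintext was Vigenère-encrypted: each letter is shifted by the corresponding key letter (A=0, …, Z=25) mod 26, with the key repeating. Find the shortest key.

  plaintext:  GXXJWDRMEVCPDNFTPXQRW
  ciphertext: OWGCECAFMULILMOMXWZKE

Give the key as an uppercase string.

  i= 0: O-G =  8 → I
  i= 1: W-X = 25 → Z
  i= 2: G-X =  9 → J
  i= 3: C-J = 19 → T
  i= 4: E-W =  8 → I
  i= 5: C-D = 25 → Z
  i= 6: A-R =  9 → J
  i= 7: F-M = 19 → T
  i= 8: M-E =  8 → I
  i= 9: U-V = 25 → Z
  i=10: L-C =  9 → J
  i=11: I-P = 19 → T
  i=12: L-D =  8 → I
  i=13: M-N = 25 → Z
  i=14: O-F =  9 → J
  i=15: M-T = 19 → T
  i=16: X-P =  8 → I
  i=17: W-X = 25 → Z
  i=18: Z-Q =  9 → J
  i=19: K-R = 19 → T
  i=20: E-W =  8 → I
  shifts repeat with period 4: IZJT

IZJT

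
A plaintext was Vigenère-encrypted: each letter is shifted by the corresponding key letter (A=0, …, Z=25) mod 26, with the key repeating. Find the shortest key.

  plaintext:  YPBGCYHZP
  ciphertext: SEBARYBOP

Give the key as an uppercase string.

UPA

  i= 0: S-Y = 20 → U
  i= 1: E-P = 15 → P
  i= 2: B-B =  0 → A
  i= 3: A-G = 20 → U
  i= 4: R-C = 15 → P
  i= 5: Y-Y =  0 → A
  i= 6: B-H = 20 → U
  i= 7: O-Z = 15 → P
  i= 8: P-P =  0 → A
  shifts repeat with period 3: UPA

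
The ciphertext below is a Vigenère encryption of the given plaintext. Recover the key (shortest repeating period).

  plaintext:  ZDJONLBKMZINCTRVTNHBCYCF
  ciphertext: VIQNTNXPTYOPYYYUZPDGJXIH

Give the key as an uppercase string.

WFHZGC

  i= 0: V-Z = 22 → W
  i= 1: I-D =  5 → F
  i= 2: Q-J =  7 → H
  i= 3: N-O = 25 → Z
  i= 4: T-N =  6 → G
  i= 5: N-L =  2 → C
  i= 6: X-B = 22 → W
  i= 7: P-K =  5 → F
  i= 8: T-M =  7 → H
  i= 9: Y-Z = 25 → Z
  i=10: O-I =  6 → G
  i=11: P-N =  2 → C
  i=12: Y-C = 22 → W
  i=13: Y-T =  5 → F
  i=14: Y-R =  7 → H
  i=15: U-V = 25 → Z
  i=16: Z-T =  6 → G
  i=17: P-N =  2 → C
  i=18: D-H = 22 → W
  i=19: G-B =  5 → F
  i=20: J-C =  7 → H
  i=21: X-Y = 25 → Z
  i=22: I-C =  6 → G
  i=23: H-F =  2 → C
  shifts repeat with period 6: WFHZGC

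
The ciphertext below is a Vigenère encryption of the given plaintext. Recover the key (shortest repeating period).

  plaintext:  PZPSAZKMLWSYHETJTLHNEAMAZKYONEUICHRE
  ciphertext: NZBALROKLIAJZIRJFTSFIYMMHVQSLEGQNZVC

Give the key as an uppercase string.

YAMILSE

  i= 0: N-P = 24 → Y
  i= 1: Z-Z =  0 → A
  i= 2: B-P = 12 → M
  i= 3: A-S =  8 → I
  i= 4: L-A = 11 → L
  i= 5: R-Z = 18 → S
  i= 6: O-K =  4 → E
  i= 7: K-M = 24 → Y
  i= 8: L-L =  0 → A
  i= 9: I-W = 12 → M
  i=10: A-S =  8 → I
  i=11: J-Y = 11 → L
  i=12: Z-H = 18 → S
  i=13: I-E =  4 → E
  i=14: R-T = 24 → Y
  i=15: J-J =  0 → A
  i=16: F-T = 12 → M
  i=17: T-L =  8 → I
  i=18: S-H = 11 → L
  i=19: F-N = 18 → S
  i=20: I-E =  4 → E
  i=21: Y-A = 24 → Y
  i=22: M-M =  0 → A
  i=23: M-A = 12 → M
  i=24: H-Z =  8 → I
  i=25: V-K = 11 → L
  i=26: Q-Y = 18 → S
  i=27: S-O =  4 → E
  i=28: L-N = 24 → Y
  i=29: E-E =  0 → A
  i=30: G-U = 12 → M
  i=31: Q-I =  8 → I
  i=32: N-C = 11 → L
  i=33: Z-H = 18 → S
  i=34: V-R =  4 → E
  i=35: C-E = 24 → Y
  shifts repeat with period 7: YAMILSE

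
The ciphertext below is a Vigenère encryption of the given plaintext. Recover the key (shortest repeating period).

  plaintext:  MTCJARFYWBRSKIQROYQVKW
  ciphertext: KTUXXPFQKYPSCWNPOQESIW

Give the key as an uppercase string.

  i= 0: K-M = 24 → Y
  i= 1: T-T =  0 → A
  i= 2: U-C = 18 → S
  i= 3: X-J = 14 → O
  i= 4: X-A = 23 → X
  i= 5: P-R = 24 → Y
  i= 6: F-F =  0 → A
  i= 7: Q-Y = 18 → S
  i= 8: K-W = 14 → O
  i= 9: Y-B = 23 → X
  i=10: P-R = 24 → Y
  i=11: S-S =  0 → A
  i=12: C-K = 18 → S
  i=13: W-I = 14 → O
  i=14: N-Q = 23 → X
  i=15: P-R = 24 → Y
  i=16: O-O =  0 → A
  i=17: Q-Y = 18 → S
  i=18: E-Q = 14 → O
  i=19: S-V = 23 → X
  i=20: I-K = 24 → Y
  i=21: W-W =  0 → A
  shifts repeat with period 5: YASOX

YASOX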